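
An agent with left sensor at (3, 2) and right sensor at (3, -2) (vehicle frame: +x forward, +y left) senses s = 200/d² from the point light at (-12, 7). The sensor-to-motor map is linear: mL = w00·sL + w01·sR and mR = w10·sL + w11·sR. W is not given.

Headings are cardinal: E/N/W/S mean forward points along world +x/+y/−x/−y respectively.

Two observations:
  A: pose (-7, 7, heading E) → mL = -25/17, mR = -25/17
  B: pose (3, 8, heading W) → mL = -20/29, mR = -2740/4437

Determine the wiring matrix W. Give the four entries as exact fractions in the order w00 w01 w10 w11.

obs A: pose=(-7,7,E) → sL=50/17, sR=50/17, mL=-25/17, mR=-25/17
obs B: pose=(3,8,W) → sL=40/29, sR=200/153, mL=-20/29, mR=-2740/4437
sensor matrix S = [[50/17, 50/17], [40/29, 200/153]]; det S = -16000/75429
solve [mL_A; mL_B] = S·[w00; w01] and [mR_A; mR_B] = S·[w10; w11]:
  w00 = -1/2, w01 = 0, w10 = 1/2, w11 = -1

-1/2 0 1/2 -1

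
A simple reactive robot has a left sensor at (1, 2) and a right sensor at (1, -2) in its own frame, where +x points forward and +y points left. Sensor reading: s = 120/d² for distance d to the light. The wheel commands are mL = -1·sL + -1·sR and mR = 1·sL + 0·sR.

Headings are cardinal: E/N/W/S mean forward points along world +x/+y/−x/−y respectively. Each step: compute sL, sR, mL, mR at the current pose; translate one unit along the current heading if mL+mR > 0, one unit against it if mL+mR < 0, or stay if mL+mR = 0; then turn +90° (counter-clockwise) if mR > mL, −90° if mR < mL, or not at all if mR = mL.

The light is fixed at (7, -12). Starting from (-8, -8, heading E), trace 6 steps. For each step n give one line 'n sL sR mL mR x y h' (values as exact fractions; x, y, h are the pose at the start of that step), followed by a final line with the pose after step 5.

n=0: pose=(-8,-8,E); sL=15/29, sR=3/5; mL=-162/145, mR=15/29; mL+mR=-3/5 → advance -1; mR−mL=237/145 → turn +1·90°
n=1: pose=(-9,-8,N); sL=120/349, sR=120/221; mL=-68400/77129, mR=120/349; mL+mR=-120/221 → advance -1; mR−mL=94920/77129 → turn +1·90°
n=2: pose=(-9,-9,W); sL=12/29, sR=60/157; mL=-3624/4553, mR=12/29; mL+mR=-60/157 → advance -1; mR−mL=5508/4553 → turn +1·90°
n=3: pose=(-8,-9,S); sL=120/173, sR=120/293; mL=-55920/50689, mR=120/173; mL+mR=-120/293 → advance -1; mR−mL=91080/50689 → turn +1·90°
n=4: pose=(-8,-8,E); sL=15/29, sR=3/5; mL=-162/145, mR=15/29; mL+mR=-3/5 → advance -1; mR−mL=237/145 → turn +1·90°
n=5: pose=(-9,-8,N); sL=120/349, sR=120/221; mL=-68400/77129, mR=120/349; mL+mR=-120/221 → advance -1; mR−mL=94920/77129 → turn +1·90°

0 15/29 3/5 -162/145 15/29 -8 -8 E
1 120/349 120/221 -68400/77129 120/349 -9 -8 N
2 12/29 60/157 -3624/4553 12/29 -9 -9 W
3 120/173 120/293 -55920/50689 120/173 -8 -9 S
4 15/29 3/5 -162/145 15/29 -8 -8 E
5 120/349 120/221 -68400/77129 120/349 -9 -8 N
final -9 -9 W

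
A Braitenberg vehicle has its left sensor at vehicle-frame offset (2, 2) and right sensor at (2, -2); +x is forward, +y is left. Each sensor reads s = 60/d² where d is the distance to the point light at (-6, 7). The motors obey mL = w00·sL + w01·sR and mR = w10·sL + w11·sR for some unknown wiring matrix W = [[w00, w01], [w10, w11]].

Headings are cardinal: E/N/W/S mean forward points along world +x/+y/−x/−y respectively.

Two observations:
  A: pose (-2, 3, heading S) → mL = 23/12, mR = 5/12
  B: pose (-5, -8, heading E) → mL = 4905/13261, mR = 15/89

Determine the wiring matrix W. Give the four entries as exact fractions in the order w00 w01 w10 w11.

obs A: pose=(-2,3,S) → sL=5/6, sR=3/2, mL=23/12, mR=5/12
obs B: pose=(-5,-8,E) → sL=30/89, sR=30/149, mL=4905/13261, mR=15/89
sensor matrix S = [[5/6, 3/2], [30/89, 30/149]]; det S = -4480/13261
solve [mL_A; mL_B] = S·[w00; w01] and [mR_A; mR_B] = S·[w10; w11]:
  w00 = 1/2, w01 = 1, w10 = 1/2, w11 = 0

1/2 1 1/2 0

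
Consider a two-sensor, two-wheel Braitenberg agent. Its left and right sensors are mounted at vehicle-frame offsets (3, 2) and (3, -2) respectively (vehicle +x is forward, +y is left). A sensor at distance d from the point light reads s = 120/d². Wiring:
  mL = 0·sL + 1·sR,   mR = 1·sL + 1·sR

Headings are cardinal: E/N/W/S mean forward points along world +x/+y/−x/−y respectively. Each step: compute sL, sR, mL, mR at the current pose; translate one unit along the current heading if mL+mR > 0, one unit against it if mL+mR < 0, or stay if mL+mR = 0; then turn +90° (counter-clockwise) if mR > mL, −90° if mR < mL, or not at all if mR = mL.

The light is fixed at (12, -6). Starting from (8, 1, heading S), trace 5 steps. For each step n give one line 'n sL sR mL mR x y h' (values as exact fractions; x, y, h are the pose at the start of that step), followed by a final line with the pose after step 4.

n=0: pose=(8,1,S); sL=6, sR=30/13; mL=30/13, mR=108/13; mL+mR=138/13 → advance +1; mR−mL=6 → turn +1·90°
n=1: pose=(8,0,E); sL=24/13, sR=120/17; mL=120/17, mR=1968/221; mL+mR=3528/221 → advance +1; mR−mL=24/13 → turn +1·90°
n=2: pose=(9,0,N); sL=60/53, sR=60/41; mL=60/41, mR=5640/2173; mL+mR=8820/2173 → advance +1; mR−mL=60/53 → turn +1·90°
n=3: pose=(9,1,W); sL=120/61, sR=40/39; mL=40/39, mR=7120/2379; mL+mR=9560/2379 → advance +1; mR−mL=120/61 → turn +1·90°
n=4: pose=(8,1,S); sL=6, sR=30/13; mL=30/13, mR=108/13; mL+mR=138/13 → advance +1; mR−mL=6 → turn +1·90°

0 6 30/13 30/13 108/13 8 1 S
1 24/13 120/17 120/17 1968/221 8 0 E
2 60/53 60/41 60/41 5640/2173 9 0 N
3 120/61 40/39 40/39 7120/2379 9 1 W
4 6 30/13 30/13 108/13 8 1 S
final 8 0 E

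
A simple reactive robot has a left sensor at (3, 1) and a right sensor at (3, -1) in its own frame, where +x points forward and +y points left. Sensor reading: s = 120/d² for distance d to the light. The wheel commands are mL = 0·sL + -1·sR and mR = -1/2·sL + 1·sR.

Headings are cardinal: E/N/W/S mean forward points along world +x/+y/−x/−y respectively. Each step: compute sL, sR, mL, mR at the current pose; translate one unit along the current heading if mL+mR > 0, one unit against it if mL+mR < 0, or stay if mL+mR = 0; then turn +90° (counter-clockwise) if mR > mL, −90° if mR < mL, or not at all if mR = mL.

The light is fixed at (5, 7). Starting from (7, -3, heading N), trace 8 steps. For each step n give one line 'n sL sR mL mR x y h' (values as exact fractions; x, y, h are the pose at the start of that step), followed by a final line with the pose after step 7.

0 12/5 60/29 -60/29 126/145 7 -3 N
1 24/29 120/101 -120/101 2268/2929 7 -4 W
2 30/53 3/5 -3/5 84/265 8 -4 S
3 40/39 120/157 -120/157 1540/6123 8 -3 E
4 12/5 60/29 -60/29 126/145 7 -3 N
5 24/29 120/101 -120/101 2268/2929 7 -4 W
6 30/53 3/5 -3/5 84/265 8 -4 S
7 40/39 120/157 -120/157 1540/6123 8 -3 E
final 7 -3 N

n=0: pose=(7,-3,N); sL=12/5, sR=60/29; mL=-60/29, mR=126/145; mL+mR=-6/5 → advance -1; mR−mL=426/145 → turn +1·90°
n=1: pose=(7,-4,W); sL=24/29, sR=120/101; mL=-120/101, mR=2268/2929; mL+mR=-12/29 → advance -1; mR−mL=5748/2929 → turn +1·90°
n=2: pose=(8,-4,S); sL=30/53, sR=3/5; mL=-3/5, mR=84/265; mL+mR=-15/53 → advance -1; mR−mL=243/265 → turn +1·90°
n=3: pose=(8,-3,E); sL=40/39, sR=120/157; mL=-120/157, mR=1540/6123; mL+mR=-20/39 → advance -1; mR−mL=6220/6123 → turn +1·90°
n=4: pose=(7,-3,N); sL=12/5, sR=60/29; mL=-60/29, mR=126/145; mL+mR=-6/5 → advance -1; mR−mL=426/145 → turn +1·90°
n=5: pose=(7,-4,W); sL=24/29, sR=120/101; mL=-120/101, mR=2268/2929; mL+mR=-12/29 → advance -1; mR−mL=5748/2929 → turn +1·90°
n=6: pose=(8,-4,S); sL=30/53, sR=3/5; mL=-3/5, mR=84/265; mL+mR=-15/53 → advance -1; mR−mL=243/265 → turn +1·90°
n=7: pose=(8,-3,E); sL=40/39, sR=120/157; mL=-120/157, mR=1540/6123; mL+mR=-20/39 → advance -1; mR−mL=6220/6123 → turn +1·90°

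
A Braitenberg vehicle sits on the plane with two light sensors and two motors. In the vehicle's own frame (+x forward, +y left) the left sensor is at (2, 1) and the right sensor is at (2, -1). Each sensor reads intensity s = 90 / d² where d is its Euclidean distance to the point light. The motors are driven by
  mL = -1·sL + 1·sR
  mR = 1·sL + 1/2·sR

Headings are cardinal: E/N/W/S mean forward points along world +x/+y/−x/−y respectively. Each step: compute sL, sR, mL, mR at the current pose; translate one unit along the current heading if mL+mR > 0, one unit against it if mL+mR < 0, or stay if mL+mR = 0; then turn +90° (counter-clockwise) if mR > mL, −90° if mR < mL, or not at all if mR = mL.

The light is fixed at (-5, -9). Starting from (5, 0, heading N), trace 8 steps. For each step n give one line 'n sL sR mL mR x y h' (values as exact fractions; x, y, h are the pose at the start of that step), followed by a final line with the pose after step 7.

n=0: pose=(5,0,N); sL=45/101, sR=45/121; mL=-900/12221, mR=15435/24442; mL+mR=135/242 → advance +1; mR−mL=17235/24442 → turn +1·90°
n=1: pose=(5,1,W); sL=18/29, sR=18/37; mL=-144/1073, mR=927/1073; mL+mR=27/37 → advance +1; mR−mL=1071/1073 → turn +1·90°
n=2: pose=(4,1,S); sL=45/82, sR=45/64; mL=405/2624, mR=4725/5248; mL+mR=135/128 → advance +1; mR−mL=3915/5248 → turn +1·90°
n=3: pose=(4,0,E); sL=90/221, sR=18/37; mL=648/8177, mR=5319/8177; mL+mR=27/37 → advance +1; mR−mL=4671/8177 → turn +1·90°
n=4: pose=(5,0,N); sL=45/101, sR=45/121; mL=-900/12221, mR=15435/24442; mL+mR=135/242 → advance +1; mR−mL=17235/24442 → turn +1·90°
n=5: pose=(5,1,W); sL=18/29, sR=18/37; mL=-144/1073, mR=927/1073; mL+mR=27/37 → advance +1; mR−mL=1071/1073 → turn +1·90°
n=6: pose=(4,1,S); sL=45/82, sR=45/64; mL=405/2624, mR=4725/5248; mL+mR=135/128 → advance +1; mR−mL=3915/5248 → turn +1·90°
n=7: pose=(4,0,E); sL=90/221, sR=18/37; mL=648/8177, mR=5319/8177; mL+mR=27/37 → advance +1; mR−mL=4671/8177 → turn +1·90°

0 45/101 45/121 -900/12221 15435/24442 5 0 N
1 18/29 18/37 -144/1073 927/1073 5 1 W
2 45/82 45/64 405/2624 4725/5248 4 1 S
3 90/221 18/37 648/8177 5319/8177 4 0 E
4 45/101 45/121 -900/12221 15435/24442 5 0 N
5 18/29 18/37 -144/1073 927/1073 5 1 W
6 45/82 45/64 405/2624 4725/5248 4 1 S
7 90/221 18/37 648/8177 5319/8177 4 0 E
final 5 0 N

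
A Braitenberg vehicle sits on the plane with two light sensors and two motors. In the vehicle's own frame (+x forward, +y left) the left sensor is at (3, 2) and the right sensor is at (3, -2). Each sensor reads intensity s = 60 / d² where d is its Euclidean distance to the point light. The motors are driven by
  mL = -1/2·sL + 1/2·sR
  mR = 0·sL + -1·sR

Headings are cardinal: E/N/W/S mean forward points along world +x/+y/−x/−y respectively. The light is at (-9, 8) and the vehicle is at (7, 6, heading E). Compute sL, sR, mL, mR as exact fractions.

60/361 60/377 -480/136097 -60/377

left sensor world pos  = (10, 8); dL² = 361
right sensor world pos = (10, 4); dR² = 377
sL = 60/361 = 60/361
sR = 60/377 = 60/377
mL = -1/2·sL + 1/2·sR = -480/136097
mR = 0·sL + -1·sR = -60/377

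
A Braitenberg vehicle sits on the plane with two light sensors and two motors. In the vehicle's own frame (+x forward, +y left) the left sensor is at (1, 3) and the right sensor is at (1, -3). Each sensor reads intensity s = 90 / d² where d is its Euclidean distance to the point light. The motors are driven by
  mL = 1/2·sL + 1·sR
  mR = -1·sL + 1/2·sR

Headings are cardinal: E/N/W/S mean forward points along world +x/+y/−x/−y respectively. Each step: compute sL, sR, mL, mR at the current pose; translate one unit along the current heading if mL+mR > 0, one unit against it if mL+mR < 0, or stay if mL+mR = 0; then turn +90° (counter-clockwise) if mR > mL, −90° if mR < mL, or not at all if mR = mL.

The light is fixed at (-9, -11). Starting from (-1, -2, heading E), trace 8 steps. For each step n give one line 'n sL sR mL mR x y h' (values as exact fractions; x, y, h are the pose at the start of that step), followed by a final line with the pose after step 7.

0 2/5 10/13 63/65 -1/65 -1 -2 E
1 45/104 9/10 1161/1040 9/520 0 -2 S
2 90/89 18/37 3267/3293 -2529/3293 0 -3 W
3 45/53 45/101 9315/10706 -6705/10706 -1 -3 N
4 2/5 10/13 63/65 -1/65 -1 -2 E
5 45/104 9/10 1161/1040 9/520 0 -2 S
6 90/89 18/37 3267/3293 -2529/3293 0 -3 W
7 45/53 45/101 9315/10706 -6705/10706 -1 -3 N
final -1 -2 E

n=0: pose=(-1,-2,E); sL=2/5, sR=10/13; mL=63/65, mR=-1/65; mL+mR=62/65 → advance +1; mR−mL=-64/65 → turn -1·90°
n=1: pose=(0,-2,S); sL=45/104, sR=9/10; mL=1161/1040, mR=9/520; mL+mR=1179/1040 → advance +1; mR−mL=-1143/1040 → turn -1·90°
n=2: pose=(0,-3,W); sL=90/89, sR=18/37; mL=3267/3293, mR=-2529/3293; mL+mR=738/3293 → advance +1; mR−mL=-5796/3293 → turn -1·90°
n=3: pose=(-1,-3,N); sL=45/53, sR=45/101; mL=9315/10706, mR=-6705/10706; mL+mR=1305/5353 → advance +1; mR−mL=-8010/5353 → turn -1·90°
n=4: pose=(-1,-2,E); sL=2/5, sR=10/13; mL=63/65, mR=-1/65; mL+mR=62/65 → advance +1; mR−mL=-64/65 → turn -1·90°
n=5: pose=(0,-2,S); sL=45/104, sR=9/10; mL=1161/1040, mR=9/520; mL+mR=1179/1040 → advance +1; mR−mL=-1143/1040 → turn -1·90°
n=6: pose=(0,-3,W); sL=90/89, sR=18/37; mL=3267/3293, mR=-2529/3293; mL+mR=738/3293 → advance +1; mR−mL=-5796/3293 → turn -1·90°
n=7: pose=(-1,-3,N); sL=45/53, sR=45/101; mL=9315/10706, mR=-6705/10706; mL+mR=1305/5353 → advance +1; mR−mL=-8010/5353 → turn -1·90°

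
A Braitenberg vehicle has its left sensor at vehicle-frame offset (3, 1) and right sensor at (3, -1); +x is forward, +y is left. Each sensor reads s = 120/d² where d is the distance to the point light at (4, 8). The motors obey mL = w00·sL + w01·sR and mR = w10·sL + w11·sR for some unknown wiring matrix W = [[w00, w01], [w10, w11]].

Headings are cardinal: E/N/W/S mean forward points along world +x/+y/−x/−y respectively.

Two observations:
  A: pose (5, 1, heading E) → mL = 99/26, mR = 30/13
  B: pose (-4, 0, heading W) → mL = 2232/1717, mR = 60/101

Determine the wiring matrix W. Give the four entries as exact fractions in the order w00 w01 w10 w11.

obs A: pose=(5,1,E) → sL=30/13, sR=3/2, mL=99/26, mR=30/13
obs B: pose=(-4,0,W) → sL=60/101, sR=12/17, mL=2232/1717, mR=60/101
sensor matrix S = [[30/13, 3/2], [60/101, 12/17]]; det S = 16470/22321
solve [mL_A; mL_B] = S·[w00; w01] and [mR_A; mR_B] = S·[w10; w11]:
  w00 = 1, w01 = 1, w10 = 1, w11 = 0

1 1 1 0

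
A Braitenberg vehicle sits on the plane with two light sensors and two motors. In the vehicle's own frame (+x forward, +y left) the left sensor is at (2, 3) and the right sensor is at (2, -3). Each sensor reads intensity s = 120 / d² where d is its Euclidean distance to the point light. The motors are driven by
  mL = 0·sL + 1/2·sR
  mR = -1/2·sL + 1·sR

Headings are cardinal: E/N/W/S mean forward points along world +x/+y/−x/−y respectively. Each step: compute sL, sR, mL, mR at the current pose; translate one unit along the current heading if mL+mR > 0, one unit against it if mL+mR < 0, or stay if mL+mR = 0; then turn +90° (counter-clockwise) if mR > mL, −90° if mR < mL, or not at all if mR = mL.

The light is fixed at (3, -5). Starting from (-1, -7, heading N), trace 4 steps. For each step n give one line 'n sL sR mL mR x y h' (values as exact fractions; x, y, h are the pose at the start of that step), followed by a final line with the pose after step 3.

n=0: pose=(-1,-7,N); sL=120/49, sR=120; mL=60, mR=5820/49; mL+mR=8760/49 → advance +1; mR−mL=2880/49 → turn +1·90°
n=1: pose=(-1,-6,W); sL=30/13, sR=3; mL=3/2, mR=24/13; mL+mR=87/26 → advance +1; mR−mL=9/26 → turn +1·90°
n=2: pose=(-2,-6,S); sL=120/13, sR=120/73; mL=60/73, mR=-2820/949; mL+mR=-2040/949 → advance -1; mR−mL=-3600/949 → turn -1·90°
n=3: pose=(-2,-5,W); sL=60/29, sR=60/29; mL=30/29, mR=30/29; mL+mR=60/29 → advance +1; mR−mL=0 → turn +0·90°

0 120/49 120 60 5820/49 -1 -7 N
1 30/13 3 3/2 24/13 -1 -6 W
2 120/13 120/73 60/73 -2820/949 -2 -6 S
3 60/29 60/29 30/29 30/29 -2 -5 W
final -3 -5 W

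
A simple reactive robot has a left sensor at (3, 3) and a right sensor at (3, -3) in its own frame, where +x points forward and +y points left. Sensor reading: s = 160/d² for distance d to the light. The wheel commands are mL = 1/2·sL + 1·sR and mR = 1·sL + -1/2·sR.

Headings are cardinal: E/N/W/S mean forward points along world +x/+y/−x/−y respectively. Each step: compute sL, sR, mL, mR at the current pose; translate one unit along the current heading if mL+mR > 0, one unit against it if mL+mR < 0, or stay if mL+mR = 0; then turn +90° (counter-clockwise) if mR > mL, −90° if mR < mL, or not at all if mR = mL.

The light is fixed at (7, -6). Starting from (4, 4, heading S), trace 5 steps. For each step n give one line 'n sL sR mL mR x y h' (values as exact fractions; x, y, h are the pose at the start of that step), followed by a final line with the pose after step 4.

0 160/49 32/17 2928/833 1936/833 4 4 S
1 20/9 8/9 2 16/9 4 3 W
2 160/193 32/29 8496/5597 1552/5597 3 3 N
3 16/17 16/5 312/85 -56/85 3 4 E
4 160/49 32/17 2928/833 1936/833 4 4 S
final 4 3 W

n=0: pose=(4,4,S); sL=160/49, sR=32/17; mL=2928/833, mR=1936/833; mL+mR=4864/833 → advance +1; mR−mL=-992/833 → turn -1·90°
n=1: pose=(4,3,W); sL=20/9, sR=8/9; mL=2, mR=16/9; mL+mR=34/9 → advance +1; mR−mL=-2/9 → turn -1·90°
n=2: pose=(3,3,N); sL=160/193, sR=32/29; mL=8496/5597, mR=1552/5597; mL+mR=10048/5597 → advance +1; mR−mL=-6944/5597 → turn -1·90°
n=3: pose=(3,4,E); sL=16/17, sR=16/5; mL=312/85, mR=-56/85; mL+mR=256/85 → advance +1; mR−mL=-368/85 → turn -1·90°
n=4: pose=(4,4,S); sL=160/49, sR=32/17; mL=2928/833, mR=1936/833; mL+mR=4864/833 → advance +1; mR−mL=-992/833 → turn -1·90°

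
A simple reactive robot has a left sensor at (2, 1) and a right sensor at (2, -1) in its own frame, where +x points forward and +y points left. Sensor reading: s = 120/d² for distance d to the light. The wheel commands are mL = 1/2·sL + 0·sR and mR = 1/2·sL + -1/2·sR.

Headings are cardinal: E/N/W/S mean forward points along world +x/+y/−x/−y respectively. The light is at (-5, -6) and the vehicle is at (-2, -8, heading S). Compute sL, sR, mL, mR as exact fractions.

15/4 6 15/8 -9/8

left sensor world pos  = (-1, -10); dL² = 32
right sensor world pos = (-3, -10); dR² = 20
sL = 120/32 = 15/4
sR = 120/20 = 6
mL = 1/2·sL + 0·sR = 15/8
mR = 1/2·sL + -1/2·sR = -9/8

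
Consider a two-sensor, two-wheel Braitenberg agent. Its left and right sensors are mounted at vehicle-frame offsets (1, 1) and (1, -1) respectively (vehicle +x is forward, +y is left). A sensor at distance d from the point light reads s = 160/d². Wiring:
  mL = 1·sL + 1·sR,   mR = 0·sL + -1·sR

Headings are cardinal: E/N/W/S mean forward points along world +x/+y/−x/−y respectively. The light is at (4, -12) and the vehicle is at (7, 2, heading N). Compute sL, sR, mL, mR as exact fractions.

left sensor world pos  = (6, 3); dL² = 229
right sensor world pos = (8, 3); dR² = 241
sL = 160/229 = 160/229
sR = 160/241 = 160/241
mL = 1·sL + 1·sR = 75200/55189
mR = 0·sL + -1·sR = -160/241

160/229 160/241 75200/55189 -160/241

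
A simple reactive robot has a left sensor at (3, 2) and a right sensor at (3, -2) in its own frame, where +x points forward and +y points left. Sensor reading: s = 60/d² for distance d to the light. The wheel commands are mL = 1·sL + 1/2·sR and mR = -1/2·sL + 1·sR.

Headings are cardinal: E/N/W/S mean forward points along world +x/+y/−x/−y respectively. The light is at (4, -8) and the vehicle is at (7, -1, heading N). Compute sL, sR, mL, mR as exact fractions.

left sensor world pos  = (5, 2); dL² = 101
right sensor world pos = (9, 2); dR² = 125
sL = 60/101 = 60/101
sR = 60/125 = 12/25
mL = 1·sL + 1/2·sR = 2106/2525
mR = -1/2·sL + 1·sR = 462/2525

60/101 12/25 2106/2525 462/2525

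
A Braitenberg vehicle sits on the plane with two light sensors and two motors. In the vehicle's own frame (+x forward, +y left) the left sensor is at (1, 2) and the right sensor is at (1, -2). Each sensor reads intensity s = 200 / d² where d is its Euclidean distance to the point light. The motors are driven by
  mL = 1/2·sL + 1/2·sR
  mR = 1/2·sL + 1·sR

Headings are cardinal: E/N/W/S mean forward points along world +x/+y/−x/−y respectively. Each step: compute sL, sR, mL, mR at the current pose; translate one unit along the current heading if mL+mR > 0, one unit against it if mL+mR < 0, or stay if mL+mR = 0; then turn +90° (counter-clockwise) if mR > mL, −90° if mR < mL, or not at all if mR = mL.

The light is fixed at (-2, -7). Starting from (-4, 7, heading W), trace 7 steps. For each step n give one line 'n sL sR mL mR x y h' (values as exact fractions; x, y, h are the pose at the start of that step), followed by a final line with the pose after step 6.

0 200/153 40/53 8360/8109 11420/8109 -4 7 W
1 20/17 100/97 1820/1649 2670/1649 -5 7 S
2 200/229 8/5 1416/1145 2332/1145 -5 6 E
3 50/53 50/49 2550/2597 3875/2597 -4 6 N
4 200/153 40/53 8360/8109 11420/8109 -4 7 W
5 20/17 100/97 1820/1649 2670/1649 -5 7 S
6 200/229 8/5 1416/1145 2332/1145 -5 6 E
final -4 6 N

n=0: pose=(-4,7,W); sL=200/153, sR=40/53; mL=8360/8109, mR=11420/8109; mL+mR=19780/8109 → advance +1; mR−mL=20/53 → turn +1·90°
n=1: pose=(-5,7,S); sL=20/17, sR=100/97; mL=1820/1649, mR=2670/1649; mL+mR=4490/1649 → advance +1; mR−mL=50/97 → turn +1·90°
n=2: pose=(-5,6,E); sL=200/229, sR=8/5; mL=1416/1145, mR=2332/1145; mL+mR=3748/1145 → advance +1; mR−mL=4/5 → turn +1·90°
n=3: pose=(-4,6,N); sL=50/53, sR=50/49; mL=2550/2597, mR=3875/2597; mL+mR=6425/2597 → advance +1; mR−mL=25/49 → turn +1·90°
n=4: pose=(-4,7,W); sL=200/153, sR=40/53; mL=8360/8109, mR=11420/8109; mL+mR=19780/8109 → advance +1; mR−mL=20/53 → turn +1·90°
n=5: pose=(-5,7,S); sL=20/17, sR=100/97; mL=1820/1649, mR=2670/1649; mL+mR=4490/1649 → advance +1; mR−mL=50/97 → turn +1·90°
n=6: pose=(-5,6,E); sL=200/229, sR=8/5; mL=1416/1145, mR=2332/1145; mL+mR=3748/1145 → advance +1; mR−mL=4/5 → turn +1·90°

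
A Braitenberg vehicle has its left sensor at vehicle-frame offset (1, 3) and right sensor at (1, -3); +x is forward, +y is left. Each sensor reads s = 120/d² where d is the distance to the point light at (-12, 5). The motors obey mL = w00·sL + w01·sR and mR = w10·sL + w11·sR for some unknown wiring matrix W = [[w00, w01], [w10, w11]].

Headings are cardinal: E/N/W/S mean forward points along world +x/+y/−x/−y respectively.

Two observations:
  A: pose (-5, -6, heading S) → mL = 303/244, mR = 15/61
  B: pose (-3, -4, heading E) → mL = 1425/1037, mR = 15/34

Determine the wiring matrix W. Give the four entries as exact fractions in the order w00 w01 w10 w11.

obs A: pose=(-5,-6,S) → sL=30/61, sR=3/4, mL=303/244, mR=15/61
obs B: pose=(-3,-4,E) → sL=15/17, sR=30/61, mL=1425/1037, mR=15/34
sensor matrix S = [[30/61, 3/4], [15/17, 30/61]]; det S = -106245/253028
solve [mL_A; mL_B] = S·[w00; w01] and [mR_A; mR_B] = S·[w10; w11]:
  w00 = 1, w01 = 1, w10 = 1/2, w11 = 0

1 1 1/2 0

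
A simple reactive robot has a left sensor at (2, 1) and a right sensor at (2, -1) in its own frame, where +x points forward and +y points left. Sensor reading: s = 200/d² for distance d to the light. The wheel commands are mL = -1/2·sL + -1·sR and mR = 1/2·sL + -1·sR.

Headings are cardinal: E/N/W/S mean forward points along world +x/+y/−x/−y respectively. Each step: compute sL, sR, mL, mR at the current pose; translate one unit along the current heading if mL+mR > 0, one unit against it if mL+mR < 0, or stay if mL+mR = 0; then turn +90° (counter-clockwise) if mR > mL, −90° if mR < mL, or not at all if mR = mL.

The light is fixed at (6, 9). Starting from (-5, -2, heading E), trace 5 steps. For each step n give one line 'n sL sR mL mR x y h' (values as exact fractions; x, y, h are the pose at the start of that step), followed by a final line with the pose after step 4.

n=0: pose=(-5,-2,E); sL=200/181, sR=8/9; mL=-2348/1629, mR=-548/1629; mL+mR=-16/9 → advance -1; mR−mL=200/181 → turn +1·90°
n=1: pose=(-6,-2,N); sL=4/5, sR=100/101; mL=-702/505, mR=-298/505; mL+mR=-200/101 → advance -1; mR−mL=4/5 → turn +1·90°
n=2: pose=(-6,-3,W); sL=40/73, sR=200/317; mL=-20940/23141, mR=-8260/23141; mL+mR=-400/317 → advance -1; mR−mL=40/73 → turn +1·90°
n=3: pose=(-5,-3,S); sL=25/37, sR=10/17; mL=-1165/1258, mR=-315/1258; mL+mR=-20/17 → advance -1; mR−mL=25/37 → turn +1·90°
n=4: pose=(-5,-2,E); sL=200/181, sR=8/9; mL=-2348/1629, mR=-548/1629; mL+mR=-16/9 → advance -1; mR−mL=200/181 → turn +1·90°

0 200/181 8/9 -2348/1629 -548/1629 -5 -2 E
1 4/5 100/101 -702/505 -298/505 -6 -2 N
2 40/73 200/317 -20940/23141 -8260/23141 -6 -3 W
3 25/37 10/17 -1165/1258 -315/1258 -5 -3 S
4 200/181 8/9 -2348/1629 -548/1629 -5 -2 E
final -6 -2 N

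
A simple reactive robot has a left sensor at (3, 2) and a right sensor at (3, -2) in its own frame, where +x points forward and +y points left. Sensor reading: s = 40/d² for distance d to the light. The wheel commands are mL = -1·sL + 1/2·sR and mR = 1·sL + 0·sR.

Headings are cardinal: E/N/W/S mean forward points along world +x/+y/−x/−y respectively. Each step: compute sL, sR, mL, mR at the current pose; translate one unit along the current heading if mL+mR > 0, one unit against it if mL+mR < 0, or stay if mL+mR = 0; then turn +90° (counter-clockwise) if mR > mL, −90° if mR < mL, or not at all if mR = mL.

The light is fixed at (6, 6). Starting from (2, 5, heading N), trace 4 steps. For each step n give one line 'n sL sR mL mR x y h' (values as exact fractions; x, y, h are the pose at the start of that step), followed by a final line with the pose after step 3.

0 1 5 3/2 1 2 5 N
1 8 8 -4 8 2 6 E
2 20/17 4 14/17 20/17 3 6 N
3 40/37 8/9 -212/333 40/37 3 7 W
final 2 7 S

n=0: pose=(2,5,N); sL=1, sR=5; mL=3/2, mR=1; mL+mR=5/2 → advance +1; mR−mL=-1/2 → turn -1·90°
n=1: pose=(2,6,E); sL=8, sR=8; mL=-4, mR=8; mL+mR=4 → advance +1; mR−mL=12 → turn +1·90°
n=2: pose=(3,6,N); sL=20/17, sR=4; mL=14/17, mR=20/17; mL+mR=2 → advance +1; mR−mL=6/17 → turn +1·90°
n=3: pose=(3,7,W); sL=40/37, sR=8/9; mL=-212/333, mR=40/37; mL+mR=4/9 → advance +1; mR−mL=572/333 → turn +1·90°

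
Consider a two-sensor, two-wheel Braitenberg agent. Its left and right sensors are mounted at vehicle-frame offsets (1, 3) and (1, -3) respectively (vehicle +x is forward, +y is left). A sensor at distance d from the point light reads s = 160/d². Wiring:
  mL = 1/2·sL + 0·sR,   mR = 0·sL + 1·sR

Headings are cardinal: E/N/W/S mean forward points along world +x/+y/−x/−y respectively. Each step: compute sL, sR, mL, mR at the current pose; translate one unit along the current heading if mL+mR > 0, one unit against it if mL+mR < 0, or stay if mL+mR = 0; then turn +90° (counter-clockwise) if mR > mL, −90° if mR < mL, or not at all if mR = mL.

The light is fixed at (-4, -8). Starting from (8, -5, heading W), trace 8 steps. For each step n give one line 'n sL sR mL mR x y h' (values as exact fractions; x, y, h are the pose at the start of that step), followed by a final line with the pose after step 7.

0 160/121 160/157 80/121 160/157 8 -5 W
1 4/5 40/17 2/5 40/17 7 -5 S
2 160/169 32/29 80/169 32/29 7 -6 E
3 16/9 80/117 8/9 80/117 8 -6 N
4 32/41 160/169 16/41 160/169 8 -5 E
5 40/29 10/17 20/29 10/17 9 -5 N
6 32/49 160/197 16/49 160/197 9 -4 E
7 80/73 80/157 40/73 80/157 10 -4 N
final 10 -3 E

n=0: pose=(8,-5,W); sL=160/121, sR=160/157; mL=80/121, mR=160/157; mL+mR=31920/18997 → advance +1; mR−mL=6800/18997 → turn +1·90°
n=1: pose=(7,-5,S); sL=4/5, sR=40/17; mL=2/5, mR=40/17; mL+mR=234/85 → advance +1; mR−mL=166/85 → turn +1·90°
n=2: pose=(7,-6,E); sL=160/169, sR=32/29; mL=80/169, mR=32/29; mL+mR=7728/4901 → advance +1; mR−mL=3088/4901 → turn +1·90°
n=3: pose=(8,-6,N); sL=16/9, sR=80/117; mL=8/9, mR=80/117; mL+mR=184/117 → advance +1; mR−mL=-8/39 → turn -1·90°
n=4: pose=(8,-5,E); sL=32/41, sR=160/169; mL=16/41, mR=160/169; mL+mR=9264/6929 → advance +1; mR−mL=3856/6929 → turn +1·90°
n=5: pose=(9,-5,N); sL=40/29, sR=10/17; mL=20/29, mR=10/17; mL+mR=630/493 → advance +1; mR−mL=-50/493 → turn -1·90°
n=6: pose=(9,-4,E); sL=32/49, sR=160/197; mL=16/49, mR=160/197; mL+mR=10992/9653 → advance +1; mR−mL=4688/9653 → turn +1·90°
n=7: pose=(10,-4,N); sL=80/73, sR=80/157; mL=40/73, mR=80/157; mL+mR=12120/11461 → advance +1; mR−mL=-440/11461 → turn -1·90°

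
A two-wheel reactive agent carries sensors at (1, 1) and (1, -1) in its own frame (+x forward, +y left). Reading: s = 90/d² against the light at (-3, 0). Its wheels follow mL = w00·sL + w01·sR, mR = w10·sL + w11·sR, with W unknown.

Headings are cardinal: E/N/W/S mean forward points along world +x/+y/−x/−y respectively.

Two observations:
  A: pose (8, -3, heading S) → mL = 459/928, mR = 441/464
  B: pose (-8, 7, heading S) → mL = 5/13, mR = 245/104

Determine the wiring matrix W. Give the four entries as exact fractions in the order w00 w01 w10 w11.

-1/2 1 1 1/2

obs A: pose=(8,-3,S) → sL=9/16, sR=45/58, mL=459/928, mR=441/464
obs B: pose=(-8,7,S) → sL=45/26, sR=5/4, mL=5/13, mR=245/104
sensor matrix S = [[9/16, 45/58], [45/26, 5/4]]; det S = -15435/24128
solve [mL_A; mL_B] = S·[w00; w01] and [mR_A; mR_B] = S·[w10; w11]:
  w00 = -1/2, w01 = 1, w10 = 1, w11 = 1/2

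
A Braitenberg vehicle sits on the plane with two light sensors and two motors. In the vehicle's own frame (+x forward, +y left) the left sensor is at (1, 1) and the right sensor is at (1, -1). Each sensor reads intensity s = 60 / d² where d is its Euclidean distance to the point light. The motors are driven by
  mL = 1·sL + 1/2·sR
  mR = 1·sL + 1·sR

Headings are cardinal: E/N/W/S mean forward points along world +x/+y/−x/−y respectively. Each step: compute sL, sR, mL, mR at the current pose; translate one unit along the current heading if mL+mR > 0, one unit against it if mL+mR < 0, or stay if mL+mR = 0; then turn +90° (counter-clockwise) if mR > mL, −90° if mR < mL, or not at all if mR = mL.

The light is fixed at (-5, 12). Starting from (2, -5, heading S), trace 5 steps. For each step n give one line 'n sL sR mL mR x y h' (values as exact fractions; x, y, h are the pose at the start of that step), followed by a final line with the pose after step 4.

0 15/97 1/6 277/1164 187/582 2 -5 S
1 60/353 12/85 7218/30005 9336/30005 2 -6 E
2 30/169 6/37 1617/6253 2124/6253 3 -6 N
3 60/373 12/61 5898/22753 8136/22753 3 -5 W
4 15/97 1/6 277/1164 187/582 2 -5 S
final 2 -6 E

n=0: pose=(2,-5,S); sL=15/97, sR=1/6; mL=277/1164, mR=187/582; mL+mR=217/388 → advance +1; mR−mL=1/12 → turn +1·90°
n=1: pose=(2,-6,E); sL=60/353, sR=12/85; mL=7218/30005, mR=9336/30005; mL+mR=16554/30005 → advance +1; mR−mL=6/85 → turn +1·90°
n=2: pose=(3,-6,N); sL=30/169, sR=6/37; mL=1617/6253, mR=2124/6253; mL+mR=3741/6253 → advance +1; mR−mL=3/37 → turn +1·90°
n=3: pose=(3,-5,W); sL=60/373, sR=12/61; mL=5898/22753, mR=8136/22753; mL+mR=14034/22753 → advance +1; mR−mL=6/61 → turn +1·90°
n=4: pose=(2,-5,S); sL=15/97, sR=1/6; mL=277/1164, mR=187/582; mL+mR=217/388 → advance +1; mR−mL=1/12 → turn +1·90°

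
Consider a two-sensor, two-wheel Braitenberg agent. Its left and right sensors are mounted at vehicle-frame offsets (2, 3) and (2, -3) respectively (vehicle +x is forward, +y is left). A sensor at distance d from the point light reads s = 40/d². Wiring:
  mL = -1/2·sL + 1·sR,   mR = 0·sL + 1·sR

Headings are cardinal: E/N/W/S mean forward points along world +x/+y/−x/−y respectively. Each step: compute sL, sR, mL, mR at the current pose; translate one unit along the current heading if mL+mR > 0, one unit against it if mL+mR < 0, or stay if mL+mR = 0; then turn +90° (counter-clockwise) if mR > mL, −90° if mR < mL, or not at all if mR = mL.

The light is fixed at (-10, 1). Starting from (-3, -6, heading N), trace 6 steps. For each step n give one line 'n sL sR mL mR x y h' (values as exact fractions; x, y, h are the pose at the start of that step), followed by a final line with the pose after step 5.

0 40/41 8/25 -172/1025 8/25 -3 -6 N
1 20/53 20/17 890/901 20/17 -3 -5 W
2 8/29 40/73 868/2117 40/73 -4 -5 S
3 1/2 10/41 -1/164 10/41 -4 -6 E
4 40/41 8/25 -172/1025 8/25 -3 -6 N
5 20/53 20/17 890/901 20/17 -3 -5 W
final -4 -5 S

n=0: pose=(-3,-6,N); sL=40/41, sR=8/25; mL=-172/1025, mR=8/25; mL+mR=156/1025 → advance +1; mR−mL=20/41 → turn +1·90°
n=1: pose=(-3,-5,W); sL=20/53, sR=20/17; mL=890/901, mR=20/17; mL+mR=1950/901 → advance +1; mR−mL=10/53 → turn +1·90°
n=2: pose=(-4,-5,S); sL=8/29, sR=40/73; mL=868/2117, mR=40/73; mL+mR=2028/2117 → advance +1; mR−mL=4/29 → turn +1·90°
n=3: pose=(-4,-6,E); sL=1/2, sR=10/41; mL=-1/164, mR=10/41; mL+mR=39/164 → advance +1; mR−mL=1/4 → turn +1·90°
n=4: pose=(-3,-6,N); sL=40/41, sR=8/25; mL=-172/1025, mR=8/25; mL+mR=156/1025 → advance +1; mR−mL=20/41 → turn +1·90°
n=5: pose=(-3,-5,W); sL=20/53, sR=20/17; mL=890/901, mR=20/17; mL+mR=1950/901 → advance +1; mR−mL=10/53 → turn +1·90°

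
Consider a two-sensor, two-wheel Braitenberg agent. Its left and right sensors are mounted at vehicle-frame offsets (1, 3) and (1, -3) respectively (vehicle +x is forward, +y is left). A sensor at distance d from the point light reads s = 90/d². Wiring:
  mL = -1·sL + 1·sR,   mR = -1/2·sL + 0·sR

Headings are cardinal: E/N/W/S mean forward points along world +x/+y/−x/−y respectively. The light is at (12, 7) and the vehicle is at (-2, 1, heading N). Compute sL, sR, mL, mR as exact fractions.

left sensor world pos  = (-5, 2); dL² = 314
right sensor world pos = (1, 2); dR² = 146
sL = 90/314 = 45/157
sR = 90/146 = 45/73
mL = -1·sL + 1·sR = 3780/11461
mR = -1/2·sL + 0·sR = -45/314

45/157 45/73 3780/11461 -45/314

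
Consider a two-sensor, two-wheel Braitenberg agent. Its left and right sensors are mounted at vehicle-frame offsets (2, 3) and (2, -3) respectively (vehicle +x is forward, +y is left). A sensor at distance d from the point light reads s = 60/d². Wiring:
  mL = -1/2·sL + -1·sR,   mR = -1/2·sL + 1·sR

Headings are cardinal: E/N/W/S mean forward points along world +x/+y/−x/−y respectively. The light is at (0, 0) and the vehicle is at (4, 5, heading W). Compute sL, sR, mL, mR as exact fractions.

15/2 15/17 -315/68 -195/68

left sensor world pos  = (2, 2); dL² = 8
right sensor world pos = (2, 8); dR² = 68
sL = 60/8 = 15/2
sR = 60/68 = 15/17
mL = -1/2·sL + -1·sR = -315/68
mR = -1/2·sL + 1·sR = -195/68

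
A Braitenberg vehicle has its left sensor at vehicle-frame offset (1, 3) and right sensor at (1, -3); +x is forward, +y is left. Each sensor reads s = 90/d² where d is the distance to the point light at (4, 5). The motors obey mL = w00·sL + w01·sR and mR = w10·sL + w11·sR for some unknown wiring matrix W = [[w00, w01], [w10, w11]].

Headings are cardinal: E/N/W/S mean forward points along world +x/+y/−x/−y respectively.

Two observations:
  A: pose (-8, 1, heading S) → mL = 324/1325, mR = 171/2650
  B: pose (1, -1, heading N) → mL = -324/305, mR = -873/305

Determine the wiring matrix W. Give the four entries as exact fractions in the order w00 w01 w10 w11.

obs A: pose=(-8,1,S) → sL=45/53, sR=9/25, mL=324/1325, mR=171/2650
obs B: pose=(1,-1,N) → sL=90/61, sR=18/5, mL=-324/305, mR=-873/305
sensor matrix S = [[45/53, 9/25], [90/61, 18/5]]; det S = 40824/16165
solve [mL_A; mL_B] = S·[w00; w01] and [mR_A; mR_B] = S·[w10; w11]:
  w00 = 1/2, w01 = -1/2, w10 = 1/2, w11 = -1

1/2 -1/2 1/2 -1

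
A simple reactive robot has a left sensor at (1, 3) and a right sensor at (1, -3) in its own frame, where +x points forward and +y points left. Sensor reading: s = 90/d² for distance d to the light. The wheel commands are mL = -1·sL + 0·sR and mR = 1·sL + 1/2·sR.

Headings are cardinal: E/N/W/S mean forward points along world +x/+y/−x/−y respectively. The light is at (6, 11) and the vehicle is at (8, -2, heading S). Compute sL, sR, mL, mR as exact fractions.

90/221 90/197 -90/221 27675/43537

left sensor world pos  = (11, -3); dL² = 221
right sensor world pos = (5, -3); dR² = 197
sL = 90/221 = 90/221
sR = 90/197 = 90/197
mL = -1·sL + 0·sR = -90/221
mR = 1·sL + 1/2·sR = 27675/43537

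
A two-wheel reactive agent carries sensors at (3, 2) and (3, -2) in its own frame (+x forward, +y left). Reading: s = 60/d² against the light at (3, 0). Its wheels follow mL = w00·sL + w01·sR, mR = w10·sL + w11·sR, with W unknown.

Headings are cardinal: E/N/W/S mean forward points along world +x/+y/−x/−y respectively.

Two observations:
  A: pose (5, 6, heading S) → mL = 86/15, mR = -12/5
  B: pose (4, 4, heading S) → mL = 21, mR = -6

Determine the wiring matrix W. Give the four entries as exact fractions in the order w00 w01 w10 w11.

1 1/2 -1 0

obs A: pose=(5,6,S) → sL=12/5, sR=20/3, mL=86/15, mR=-12/5
obs B: pose=(4,4,S) → sL=6, sR=30, mL=21, mR=-6
sensor matrix S = [[12/5, 20/3], [6, 30]]; det S = 32
solve [mL_A; mL_B] = S·[w00; w01] and [mR_A; mR_B] = S·[w10; w11]:
  w00 = 1, w01 = 1/2, w10 = -1, w11 = 0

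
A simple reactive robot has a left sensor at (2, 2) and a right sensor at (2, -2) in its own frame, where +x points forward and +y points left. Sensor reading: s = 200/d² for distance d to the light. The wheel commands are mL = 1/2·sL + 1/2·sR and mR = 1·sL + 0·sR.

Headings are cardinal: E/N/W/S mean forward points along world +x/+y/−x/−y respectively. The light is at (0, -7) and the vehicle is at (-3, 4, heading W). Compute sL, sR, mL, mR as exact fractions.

left sensor world pos  = (-5, 2); dL² = 106
right sensor world pos = (-5, 6); dR² = 194
sL = 200/106 = 100/53
sR = 200/194 = 100/97
mL = 1/2·sL + 1/2·sR = 7500/5141
mR = 1·sL + 0·sR = 100/53

100/53 100/97 7500/5141 100/53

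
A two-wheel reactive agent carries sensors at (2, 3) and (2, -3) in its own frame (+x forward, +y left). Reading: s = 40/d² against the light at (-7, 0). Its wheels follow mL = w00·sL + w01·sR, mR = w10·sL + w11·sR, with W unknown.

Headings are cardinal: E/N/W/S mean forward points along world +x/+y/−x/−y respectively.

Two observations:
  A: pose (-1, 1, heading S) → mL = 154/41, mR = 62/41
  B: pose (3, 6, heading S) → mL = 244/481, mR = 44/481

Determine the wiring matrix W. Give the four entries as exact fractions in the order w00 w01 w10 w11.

-1/2 1 -1 1/2

obs A: pose=(-1,1,S) → sL=20/41, sR=4, mL=154/41, mR=62/41
obs B: pose=(3,6,S) → sL=8/37, sR=8/13, mL=244/481, mR=44/481
sensor matrix S = [[20/41, 4], [8/37, 8/13]]; det S = -11136/19721
solve [mL_A; mL_B] = S·[w00; w01] and [mR_A; mR_B] = S·[w10; w11]:
  w00 = -1/2, w01 = 1, w10 = -1, w11 = 1/2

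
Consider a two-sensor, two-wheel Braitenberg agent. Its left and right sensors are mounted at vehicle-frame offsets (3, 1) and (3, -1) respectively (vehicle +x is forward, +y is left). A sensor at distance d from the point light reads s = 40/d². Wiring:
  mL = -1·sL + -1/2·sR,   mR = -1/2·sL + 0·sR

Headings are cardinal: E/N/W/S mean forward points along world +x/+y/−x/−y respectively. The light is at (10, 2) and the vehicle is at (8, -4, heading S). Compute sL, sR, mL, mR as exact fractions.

20/41 4/9 -262/369 -10/41

left sensor world pos  = (9, -7); dL² = 82
right sensor world pos = (7, -7); dR² = 90
sL = 40/82 = 20/41
sR = 40/90 = 4/9
mL = -1·sL + -1/2·sR = -262/369
mR = -1/2·sL + 0·sR = -10/41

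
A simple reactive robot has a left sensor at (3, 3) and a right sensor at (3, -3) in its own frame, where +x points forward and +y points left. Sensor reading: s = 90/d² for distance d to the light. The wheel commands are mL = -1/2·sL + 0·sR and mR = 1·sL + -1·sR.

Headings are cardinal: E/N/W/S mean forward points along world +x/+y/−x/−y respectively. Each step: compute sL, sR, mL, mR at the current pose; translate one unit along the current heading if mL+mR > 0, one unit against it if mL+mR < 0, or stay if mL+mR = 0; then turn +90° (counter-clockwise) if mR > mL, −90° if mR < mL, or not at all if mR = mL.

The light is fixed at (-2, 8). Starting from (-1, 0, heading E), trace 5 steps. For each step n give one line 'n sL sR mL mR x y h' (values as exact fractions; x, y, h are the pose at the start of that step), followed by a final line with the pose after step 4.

0 90/41 90/137 -45/41 8640/5617 -1 0 E
1 45/13 9/5 -45/26 108/65 0 0 N
2 18/29 90/37 -9/29 -1944/1073 0 -1 W
3 5/2 5/4 -5/4 5/4 1 -1 N
4 5/8 5/2 -5/16 -15/8 1 -1 W
final 2 -1 N

n=0: pose=(-1,0,E); sL=90/41, sR=90/137; mL=-45/41, mR=8640/5617; mL+mR=2475/5617 → advance +1; mR−mL=14805/5617 → turn +1·90°
n=1: pose=(0,0,N); sL=45/13, sR=9/5; mL=-45/26, mR=108/65; mL+mR=-9/130 → advance -1; mR−mL=441/130 → turn +1·90°
n=2: pose=(0,-1,W); sL=18/29, sR=90/37; mL=-9/29, mR=-1944/1073; mL+mR=-2277/1073 → advance -1; mR−mL=-1611/1073 → turn -1·90°
n=3: pose=(1,-1,N); sL=5/2, sR=5/4; mL=-5/4, mR=5/4; mL+mR=0 → advance +0; mR−mL=5/2 → turn +1·90°
n=4: pose=(1,-1,W); sL=5/8, sR=5/2; mL=-5/16, mR=-15/8; mL+mR=-35/16 → advance -1; mR−mL=-25/16 → turn -1·90°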